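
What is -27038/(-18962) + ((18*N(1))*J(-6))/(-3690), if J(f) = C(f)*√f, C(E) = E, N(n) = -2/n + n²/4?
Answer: 13519/9481 - 21*I*√6/410 ≈ 1.4259 - 0.12546*I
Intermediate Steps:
N(n) = -2/n + n²/4 (N(n) = -2/n + n²*(¼) = -2/n + n²/4)
J(f) = f^(3/2) (J(f) = f*√f = f^(3/2))
-27038/(-18962) + ((18*N(1))*J(-6))/(-3690) = -27038/(-18962) + ((18*((¼)*(-8 + 1³)/1))*(-6)^(3/2))/(-3690) = -27038*(-1/18962) + ((18*((¼)*1*(-8 + 1)))*(-6*I*√6))*(-1/3690) = 13519/9481 + ((18*((¼)*1*(-7)))*(-6*I*√6))*(-1/3690) = 13519/9481 + ((18*(-7/4))*(-6*I*√6))*(-1/3690) = 13519/9481 - (-189)*I*√6*(-1/3690) = 13519/9481 + (189*I*√6)*(-1/3690) = 13519/9481 - 21*I*√6/410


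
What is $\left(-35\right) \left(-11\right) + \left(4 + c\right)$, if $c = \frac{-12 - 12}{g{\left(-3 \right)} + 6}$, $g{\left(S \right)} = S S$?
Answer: $\frac{1937}{5} \approx 387.4$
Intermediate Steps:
$g{\left(S \right)} = S^{2}$
$c = - \frac{8}{5}$ ($c = \frac{-12 - 12}{\left(-3\right)^{2} + 6} = - \frac{24}{9 + 6} = - \frac{24}{15} = \left(-24\right) \frac{1}{15} = - \frac{8}{5} \approx -1.6$)
$\left(-35\right) \left(-11\right) + \left(4 + c\right) = \left(-35\right) \left(-11\right) + \left(4 - \frac{8}{5}\right) = 385 + \frac{12}{5} = \frac{1937}{5}$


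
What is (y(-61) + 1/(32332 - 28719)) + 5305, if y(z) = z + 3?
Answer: 18957412/3613 ≈ 5247.0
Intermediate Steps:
y(z) = 3 + z
(y(-61) + 1/(32332 - 28719)) + 5305 = ((3 - 61) + 1/(32332 - 28719)) + 5305 = (-58 + 1/3613) + 5305 = -209553/3613 + 5305 = 18957412/3613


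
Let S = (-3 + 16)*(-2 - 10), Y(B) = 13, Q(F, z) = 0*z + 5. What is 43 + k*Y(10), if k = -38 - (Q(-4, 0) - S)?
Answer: -2544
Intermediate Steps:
Q(F, z) = 5 (Q(F, z) = 0 + 5 = 5)
S = -156 (S = 13*(-12) = -156)
k = -199 (k = -38 - (5 - 1*(-156)) = -38 - (5 + 156) = -38 - 1*161 = -38 - 161 = -199)
43 + k*Y(10) = 43 - 199*13 = 43 - 2587 = -2544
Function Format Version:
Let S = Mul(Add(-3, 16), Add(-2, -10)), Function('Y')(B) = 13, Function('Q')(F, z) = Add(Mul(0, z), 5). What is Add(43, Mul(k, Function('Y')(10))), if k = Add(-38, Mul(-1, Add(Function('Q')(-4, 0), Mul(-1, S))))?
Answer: -2544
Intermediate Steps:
Function('Q')(F, z) = 5 (Function('Q')(F, z) = Add(0, 5) = 5)
S = -156 (S = Mul(13, -12) = -156)
k = -199 (k = Add(-38, Mul(-1, Add(5, Mul(-1, -156)))) = Add(-38, Mul(-1, Add(5, 156))) = Add(-38, Mul(-1, 161)) = Add(-38, -161) = -199)
Add(43, Mul(k, Function('Y')(10))) = Add(43, Mul(-199, 13)) = Add(43, -2587) = -2544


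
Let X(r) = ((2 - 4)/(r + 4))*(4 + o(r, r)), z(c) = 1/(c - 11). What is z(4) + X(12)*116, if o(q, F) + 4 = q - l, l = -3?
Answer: -3047/14 ≈ -217.64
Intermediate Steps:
z(c) = 1/(-11 + c)
o(q, F) = -1 + q (o(q, F) = -4 + (q - 1*(-3)) = -4 + (q + 3) = -4 + (3 + q) = -1 + q)
X(r) = -2*(3 + r)/(4 + r) (X(r) = ((2 - 4)/(r + 4))*(4 + (-1 + r)) = (-2/(4 + r))*(3 + r) = -2*(3 + r)/(4 + r))
z(4) + X(12)*116 = 1/(-11 + 4) + (2*(-3 - 1*12)/(4 + 12))*116 = 1/(-7) + (2*(-3 - 12)/16)*116 = -1/7 + (2*(1/16)*(-15))*116 = -1/7 - 15/8*116 = -1/7 - 435/2 = -3047/14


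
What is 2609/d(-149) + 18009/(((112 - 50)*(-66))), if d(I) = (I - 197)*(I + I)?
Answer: -76924831/17579914 ≈ -4.3757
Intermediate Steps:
d(I) = 2*I*(-197 + I) (d(I) = (-197 + I)*(2*I) = 2*I*(-197 + I))
2609/d(-149) + 18009/(((112 - 50)*(-66))) = 2609/((2*(-149)*(-197 - 149))) + 18009/(((112 - 50)*(-66))) = 2609/((2*(-149)*(-346))) + 18009/((62*(-66))) = 2609/103108 + 18009/(-4092) = 2609*(1/103108) + 18009*(-1/4092) = 2609/103108 - 6003/1364 = -76924831/17579914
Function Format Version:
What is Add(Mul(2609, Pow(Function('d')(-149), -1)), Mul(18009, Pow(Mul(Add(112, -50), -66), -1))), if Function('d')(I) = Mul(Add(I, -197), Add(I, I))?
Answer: Rational(-76924831, 17579914) ≈ -4.3757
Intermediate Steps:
Function('d')(I) = Mul(2, I, Add(-197, I)) (Function('d')(I) = Mul(Add(-197, I), Mul(2, I)) = Mul(2, I, Add(-197, I)))
Add(Mul(2609, Pow(Function('d')(-149), -1)), Mul(18009, Pow(Mul(Add(112, -50), -66), -1))) = Add(Mul(2609, Pow(Mul(2, -149, Add(-197, -149)), -1)), Mul(18009, Pow(Mul(Add(112, -50), -66), -1))) = Add(Mul(2609, Pow(Mul(2, -149, -346), -1)), Mul(18009, Pow(Mul(62, -66), -1))) = Add(Mul(2609, Pow(103108, -1)), Mul(18009, Pow(-4092, -1))) = Add(Mul(2609, Rational(1, 103108)), Mul(18009, Rational(-1, 4092))) = Add(Rational(2609, 103108), Rational(-6003, 1364)) = Rational(-76924831, 17579914)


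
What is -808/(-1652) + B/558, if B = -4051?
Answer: -1560347/230454 ≈ -6.7708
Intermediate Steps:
-808/(-1652) + B/558 = -808/(-1652) - 4051/558 = -808*(-1/1652) - 4051*1/558 = 202/413 - 4051/558 = -1560347/230454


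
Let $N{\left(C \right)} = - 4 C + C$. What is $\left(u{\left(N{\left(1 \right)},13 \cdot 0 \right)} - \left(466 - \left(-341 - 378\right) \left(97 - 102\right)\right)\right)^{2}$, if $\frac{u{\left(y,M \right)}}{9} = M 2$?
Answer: $9790641$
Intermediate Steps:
$N{\left(C \right)} = - 3 C$
$u{\left(y,M \right)} = 18 M$ ($u{\left(y,M \right)} = 9 M 2 = 9 \cdot 2 M = 18 M$)
$\left(u{\left(N{\left(1 \right)},13 \cdot 0 \right)} - \left(466 - \left(-341 - 378\right) \left(97 - 102\right)\right)\right)^{2} = \left(18 \cdot 13 \cdot 0 - \left(466 - \left(-341 - 378\right) \left(97 - 102\right)\right)\right)^{2} = \left(18 \cdot 0 - -3129\right)^{2} = \left(0 + \left(3595 - 466\right)\right)^{2} = \left(0 + 3129\right)^{2} = 3129^{2} = 9790641$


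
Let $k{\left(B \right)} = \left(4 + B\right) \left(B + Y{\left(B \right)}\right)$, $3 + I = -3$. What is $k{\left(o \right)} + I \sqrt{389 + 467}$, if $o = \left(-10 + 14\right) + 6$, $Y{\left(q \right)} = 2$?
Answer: $168 - 12 \sqrt{214} \approx -7.5449$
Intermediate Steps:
$I = -6$ ($I = -3 - 3 = -6$)
$o = 10$ ($o = 4 + 6 = 10$)
$k{\left(B \right)} = \left(2 + B\right) \left(4 + B\right)$ ($k{\left(B \right)} = \left(4 + B\right) \left(B + 2\right) = \left(4 + B\right) \left(2 + B\right) = \left(2 + B\right) \left(4 + B\right)$)
$k{\left(o \right)} + I \sqrt{389 + 467} = \left(8 + 10^{2} + 6 \cdot 10\right) - 6 \sqrt{389 + 467} = \left(8 + 100 + 60\right) - 6 \sqrt{856} = 168 - 6 \cdot 2 \sqrt{214} = 168 - 12 \sqrt{214}$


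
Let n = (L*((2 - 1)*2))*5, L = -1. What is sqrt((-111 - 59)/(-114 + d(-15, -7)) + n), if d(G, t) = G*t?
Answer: 4*sqrt(5)/3 ≈ 2.9814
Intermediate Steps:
n = -10 (n = -(2 - 1)*2*5 = -2*5 = -10)
sqrt((-111 - 59)/(-114 + d(-15, -7)) + n) = sqrt((-111 - 59)/(-114 - 15*(-7)) - 10) = sqrt(-170/(-114 + 105) - 10) = sqrt(-170/(-9) - 10) = sqrt(-170*(-1/9) - 10) = sqrt(170/9 - 10) = sqrt(80/9) = 4*sqrt(5)/3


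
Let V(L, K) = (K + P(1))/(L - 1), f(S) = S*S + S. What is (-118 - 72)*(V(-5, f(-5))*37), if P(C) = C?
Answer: 24605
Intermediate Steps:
f(S) = S + S**2 (f(S) = S**2 + S = S + S**2)
V(L, K) = (1 + K)/(-1 + L) (V(L, K) = (K + 1)/(L - 1) = (1 + K)/(-1 + L))
(-118 - 72)*(V(-5, f(-5))*37) = (-118 - 72)*(((1 - 5*(1 - 5))/(-1 - 5))*37) = -190*(1 - 5*(-4))/(-6)*37 = -190*(-(1 + 20)/6)*37 = -190*(-1/6*21)*37 = -(-665)*37 = -190*(-259/2) = 24605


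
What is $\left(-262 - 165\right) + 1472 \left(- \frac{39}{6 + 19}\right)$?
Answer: $- \frac{68083}{25} \approx -2723.3$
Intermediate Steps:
$\left(-262 - 165\right) + 1472 \left(- \frac{39}{6 + 19}\right) = \left(-262 - 165\right) + 1472 \left(- \frac{39}{25}\right) = -427 + 1472 \left(\left(-39\right) \frac{1}{25}\right) = -427 + 1472 \left(- \frac{39}{25}\right) = -427 - \frac{57408}{25} = - \frac{68083}{25}$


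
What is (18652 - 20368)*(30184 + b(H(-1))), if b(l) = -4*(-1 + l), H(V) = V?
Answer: -51809472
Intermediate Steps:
b(l) = 4 - 4*l
(18652 - 20368)*(30184 + b(H(-1))) = (18652 - 20368)*(30184 + (4 - 4*(-1))) = -1716*(30184 + (4 + 4)) = -1716*(30184 + 8) = -1716*30192 = -51809472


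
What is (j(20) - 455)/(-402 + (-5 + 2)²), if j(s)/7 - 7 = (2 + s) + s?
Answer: 112/393 ≈ 0.28499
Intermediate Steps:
j(s) = 63 + 14*s (j(s) = 49 + 7*((2 + s) + s) = 49 + 7*(2 + 2*s) = 49 + (14 + 14*s) = 63 + 14*s)
(j(20) - 455)/(-402 + (-5 + 2)²) = ((63 + 14*20) - 455)/(-402 + (-5 + 2)²) = ((63 + 280) - 455)/(-402 + (-3)²) = (343 - 455)/(-402 + 9) = -112/(-393) = -112*(-1/393) = 112/393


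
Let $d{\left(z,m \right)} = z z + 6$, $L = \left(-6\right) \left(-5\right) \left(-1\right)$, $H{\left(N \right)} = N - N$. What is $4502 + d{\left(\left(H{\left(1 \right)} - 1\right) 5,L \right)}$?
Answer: $4533$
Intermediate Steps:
$H{\left(N \right)} = 0$
$L = -30$ ($L = 30 \left(-1\right) = -30$)
$d{\left(z,m \right)} = 6 + z^{2}$ ($d{\left(z,m \right)} = z^{2} + 6 = 6 + z^{2}$)
$4502 + d{\left(\left(H{\left(1 \right)} - 1\right) 5,L \right)} = 4502 + \left(6 + \left(\left(0 - 1\right) 5\right)^{2}\right) = 4502 + \left(6 + \left(\left(-1\right) 5\right)^{2}\right) = 4502 + \left(6 + \left(-5\right)^{2}\right) = 4502 + \left(6 + 25\right) = 4502 + 31 = 4533$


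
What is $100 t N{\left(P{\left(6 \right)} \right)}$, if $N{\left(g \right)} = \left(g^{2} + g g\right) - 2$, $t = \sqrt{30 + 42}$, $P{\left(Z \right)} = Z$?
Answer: $42000 \sqrt{2} \approx 59397.0$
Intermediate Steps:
$t = 6 \sqrt{2}$ ($t = \sqrt{72} = 6 \sqrt{2} \approx 8.4853$)
$N{\left(g \right)} = -2 + 2 g^{2}$ ($N{\left(g \right)} = \left(g^{2} + g^{2}\right) - 2 = 2 g^{2} - 2 = -2 + 2 g^{2}$)
$100 t N{\left(P{\left(6 \right)} \right)} = 100 \cdot 6 \sqrt{2} \left(-2 + 2 \cdot 6^{2}\right) = 600 \sqrt{2} \left(-2 + 2 \cdot 36\right) = 600 \sqrt{2} \left(-2 + 72\right) = 600 \sqrt{2} \cdot 70 = 42000 \sqrt{2}$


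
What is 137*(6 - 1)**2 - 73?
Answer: 3352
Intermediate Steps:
137*(6 - 1)**2 - 73 = 137*5**2 - 73 = 137*25 - 73 = 3425 - 73 = 3352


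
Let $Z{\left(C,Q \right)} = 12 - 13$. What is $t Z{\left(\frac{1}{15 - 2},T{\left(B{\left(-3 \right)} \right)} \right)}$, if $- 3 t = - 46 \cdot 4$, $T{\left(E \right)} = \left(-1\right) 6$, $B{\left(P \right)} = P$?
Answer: $- \frac{184}{3} \approx -61.333$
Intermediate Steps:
$T{\left(E \right)} = -6$
$t = \frac{184}{3}$ ($t = - \frac{\left(-1\right) 46 \cdot 4}{3} = - \frac{\left(-1\right) 184}{3} = \left(- \frac{1}{3}\right) \left(-184\right) = \frac{184}{3} \approx 61.333$)
$Z{\left(C,Q \right)} = -1$ ($Z{\left(C,Q \right)} = 12 - 13 = -1$)
$t Z{\left(\frac{1}{15 - 2},T{\left(B{\left(-3 \right)} \right)} \right)} = \frac{184}{3} \left(-1\right) = - \frac{184}{3}$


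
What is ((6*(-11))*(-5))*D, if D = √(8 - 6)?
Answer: 330*√2 ≈ 466.69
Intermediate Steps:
D = √2 ≈ 1.4142
((6*(-11))*(-5))*D = ((6*(-11))*(-5))*√2 = (-66*(-5))*√2 = 330*√2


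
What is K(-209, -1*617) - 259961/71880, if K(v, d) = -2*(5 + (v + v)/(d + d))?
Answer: -633941377/44349960 ≈ -14.294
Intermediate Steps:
K(v, d) = -10 - 2*v/d (K(v, d) = -2*(5 + (2*v)/((2*d))) = -2*(5 + (2*v)*(1/(2*d))) = -2*(5 + v/d) = -10 - 2*v/d)
K(-209, -1*617) - 259961/71880 = (-10 - 2*(-209)/(-1*617)) - 259961/71880 = (-10 - 2*(-209)/(-617)) - 259961/71880 = (-10 - 2*(-209)*(-1/617)) - 1*259961/71880 = (-10 - 418/617) - 259961/71880 = -6588/617 - 259961/71880 = -633941377/44349960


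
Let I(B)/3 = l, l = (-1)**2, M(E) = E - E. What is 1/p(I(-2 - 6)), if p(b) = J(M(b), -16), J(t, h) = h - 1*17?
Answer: -1/33 ≈ -0.030303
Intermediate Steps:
M(E) = 0
l = 1
J(t, h) = -17 + h (J(t, h) = h - 17 = -17 + h)
I(B) = 3 (I(B) = 3*1 = 3)
p(b) = -33 (p(b) = -17 - 16 = -33)
1/p(I(-2 - 6)) = 1/(-33) = -1/33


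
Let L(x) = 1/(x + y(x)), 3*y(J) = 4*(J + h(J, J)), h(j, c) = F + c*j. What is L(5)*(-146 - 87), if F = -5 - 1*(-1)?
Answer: -699/119 ≈ -5.8739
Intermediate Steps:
F = -4 (F = -5 + 1 = -4)
h(j, c) = -4 + c*j
y(J) = -16/3 + 4*J/3 + 4*J²/3 (y(J) = (4*(J + (-4 + J*J)))/3 = (4*(J + (-4 + J²)))/3 = (4*(-4 + J + J²))/3 = (-16 + 4*J + 4*J²)/3 = -16/3 + 4*J/3 + 4*J²/3)
L(x) = 1/(-16/3 + 4*x²/3 + 7*x/3) (L(x) = 1/(x + (-16/3 + 4*x/3 + 4*x²/3)) = 1/(-16/3 + 4*x²/3 + 7*x/3))
L(5)*(-146 - 87) = (3/(-16 + 4*5² + 7*5))*(-146 - 87) = (3/(-16 + 4*25 + 35))*(-233) = (3/(-16 + 100 + 35))*(-233) = (3/119)*(-233) = -699/119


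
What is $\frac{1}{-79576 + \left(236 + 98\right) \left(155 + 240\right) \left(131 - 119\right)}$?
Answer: $\frac{1}{1503584} \approx 6.6508 \cdot 10^{-7}$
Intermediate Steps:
$\frac{1}{-79576 + \left(236 + 98\right) \left(155 + 240\right) \left(131 - 119\right)} = \frac{1}{-79576 + 334 \cdot 395 \cdot 12} = \frac{1}{-79576 + 131930 \cdot 12} = \frac{1}{-79576 + 1583160} = \frac{1}{1503584}$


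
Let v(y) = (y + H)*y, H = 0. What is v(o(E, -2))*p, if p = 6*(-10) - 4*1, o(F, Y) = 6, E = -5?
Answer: -2304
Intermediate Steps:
v(y) = y² (v(y) = (y + 0)*y = y*y = y²)
p = -64 (p = -60 - 4 = -64)
v(o(E, -2))*p = 6²*(-64) = 36*(-64) = -2304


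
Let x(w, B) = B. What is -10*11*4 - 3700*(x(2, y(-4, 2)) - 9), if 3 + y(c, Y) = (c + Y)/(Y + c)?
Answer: 40260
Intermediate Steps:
y(c, Y) = -2 (y(c, Y) = -3 + (c + Y)/(Y + c) = -3 + (Y + c)/(Y + c) = -3 + 1 = -2)
-10*11*4 - 3700*(x(2, y(-4, 2)) - 9) = -10*11*4 - 3700*(-2 - 9) = -110*4 - 3700*(-11) = -440 - 185*(-220) = -440 + 40700 = 40260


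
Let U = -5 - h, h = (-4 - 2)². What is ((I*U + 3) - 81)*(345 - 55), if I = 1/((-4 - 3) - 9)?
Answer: -175015/8 ≈ -21877.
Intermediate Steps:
I = -1/16 (I = 1/(-7 - 9) = 1/(-16) = -1/16 ≈ -0.062500)
h = 36 (h = (-6)² = 36)
U = -41 (U = -5 - 1*36 = -5 - 36 = -41)
((I*U + 3) - 81)*(345 - 55) = ((-1/16*(-41) + 3) - 81)*(345 - 55) = ((41/16 + 3) - 81)*290 = (89/16 - 81)*290 = -1207/16*290 = -175015/8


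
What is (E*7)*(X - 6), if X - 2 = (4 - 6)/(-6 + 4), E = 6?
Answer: -126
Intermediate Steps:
X = 3 (X = 2 + (4 - 6)/(-6 + 4) = 2 - 2/(-2) = 2 - 2*(-½) = 2 + 1 = 3)
(E*7)*(X - 6) = (6*7)*(3 - 6) = 42*(-3) = -126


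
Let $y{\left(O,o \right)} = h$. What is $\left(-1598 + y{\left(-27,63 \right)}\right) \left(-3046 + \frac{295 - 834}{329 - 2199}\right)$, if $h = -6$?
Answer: $\frac{415252342}{85} \approx 4.8853 \cdot 10^{6}$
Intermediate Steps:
$y{\left(O,o \right)} = -6$
$\left(-1598 + y{\left(-27,63 \right)}\right) \left(-3046 + \frac{295 - 834}{329 - 2199}\right) = \left(-1598 - 6\right) \left(-3046 + \frac{295 - 834}{329 - 2199}\right) = - 1604 \left(-3046 - \frac{539}{-1870}\right) = - 1604 \left(-3046 - - \frac{49}{170}\right) = - 1604 \left(-3046 + \frac{49}{170}\right) = \left(-1604\right) \left(- \frac{517771}{170}\right) = \frac{415252342}{85}$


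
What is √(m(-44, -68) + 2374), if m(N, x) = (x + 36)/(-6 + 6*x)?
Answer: √11302982/69 ≈ 48.724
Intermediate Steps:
m(N, x) = (36 + x)/(-6 + 6*x)
√(m(-44, -68) + 2374) = √((36 - 68)/(6*(-1 - 68)) + 2374) = √((⅙)*(-32)/(-69) + 2374) = √((⅙)*(-1/69)*(-32) + 2374) = √(16/207 + 2374) = √(491434/207) = √11302982/69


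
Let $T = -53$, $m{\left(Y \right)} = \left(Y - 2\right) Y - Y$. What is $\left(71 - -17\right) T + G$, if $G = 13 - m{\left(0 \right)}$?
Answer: $-4651$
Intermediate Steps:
$m{\left(Y \right)} = - Y + Y \left(-2 + Y\right)$ ($m{\left(Y \right)} = \left(-2 + Y\right) Y - Y = Y \left(-2 + Y\right) - Y = - Y + Y \left(-2 + Y\right)$)
$G = 13$ ($G = 13 - 0 \left(-3 + 0\right) = 13 - 0 \left(-3\right) = 13 - 0 = 13 + 0 = 13$)
$\left(71 - -17\right) T + G = \left(71 - -17\right) \left(-53\right) + 13 = \left(71 + 17\right) \left(-53\right) + 13 = 88 \left(-53\right) + 13 = -4664 + 13 = -4651$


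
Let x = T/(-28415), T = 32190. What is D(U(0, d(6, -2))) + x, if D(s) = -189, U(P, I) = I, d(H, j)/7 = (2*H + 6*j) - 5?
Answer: -1080525/5683 ≈ -190.13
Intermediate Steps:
d(H, j) = -35 + 14*H + 42*j (d(H, j) = 7*((2*H + 6*j) - 5) = 7*(-5 + 2*H + 6*j) = -35 + 14*H + 42*j)
x = -6438/5683 (x = 32190/(-28415) = 32190*(-1/28415) = -6438/5683 ≈ -1.1329)
D(U(0, d(6, -2))) + x = -189 - 6438/5683 = -1080525/5683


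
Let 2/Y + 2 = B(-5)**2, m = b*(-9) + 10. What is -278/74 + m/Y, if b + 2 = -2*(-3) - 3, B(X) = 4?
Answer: 120/37 ≈ 3.2432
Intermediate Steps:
b = 1 (b = -2 + (-2*(-3) - 3) = -2 + (6 - 3) = -2 + 3 = 1)
m = 1 (m = 1*(-9) + 10 = -9 + 10 = 1)
Y = 1/7 (Y = 2/(-2 + 4**2) = 2/(-2 + 16) = 2/14 = 2*(1/14) = 1/7 ≈ 0.14286)
-278/74 + m/Y = -278/74 + 1/(1/7) = -278*1/74 + 1*7 = -139/37 + 7 = 120/37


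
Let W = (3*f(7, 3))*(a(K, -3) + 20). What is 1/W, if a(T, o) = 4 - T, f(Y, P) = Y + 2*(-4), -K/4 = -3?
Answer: -1/36 ≈ -0.027778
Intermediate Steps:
K = 12 (K = -4*(-3) = 12)
f(Y, P) = -8 + Y (f(Y, P) = Y - 8 = -8 + Y)
W = -36 (W = (3*(-8 + 7))*((4 - 1*12) + 20) = (3*(-1))*((4 - 12) + 20) = -3*(-8 + 20) = -3*12 = -36)
1/W = 1/(-36) = -1/36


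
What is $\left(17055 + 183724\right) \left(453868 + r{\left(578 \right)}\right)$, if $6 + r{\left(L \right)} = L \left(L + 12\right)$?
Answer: $159595613078$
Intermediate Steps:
$r{\left(L \right)} = -6 + L \left(12 + L\right)$ ($r{\left(L \right)} = -6 + L \left(L + 12\right) = -6 + L \left(12 + L\right)$)
$\left(17055 + 183724\right) \left(453868 + r{\left(578 \right)}\right) = \left(17055 + 183724\right) \left(453868 + \left(-6 + 578^{2} + 12 \cdot 578\right)\right) = 200779 \left(453868 + \left(-6 + 334084 + 6936\right)\right) = 200779 \left(453868 + 341014\right) = 200779 \cdot 794882 = 159595613078$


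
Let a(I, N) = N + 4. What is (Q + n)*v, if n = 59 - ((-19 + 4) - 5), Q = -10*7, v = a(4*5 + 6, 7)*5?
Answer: 495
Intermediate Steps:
a(I, N) = 4 + N
v = 55 (v = (4 + 7)*5 = 11*5 = 55)
Q = -70
n = 79 (n = 59 - (-15 - 5) = 59 - 1*(-20) = 59 + 20 = 79)
(Q + n)*v = (-70 + 79)*55 = 9*55 = 495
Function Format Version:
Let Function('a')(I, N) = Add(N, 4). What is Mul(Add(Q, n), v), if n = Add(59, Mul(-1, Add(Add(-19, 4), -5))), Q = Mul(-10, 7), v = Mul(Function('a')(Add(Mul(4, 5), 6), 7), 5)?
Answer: 495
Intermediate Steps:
Function('a')(I, N) = Add(4, N)
v = 55 (v = Mul(Add(4, 7), 5) = Mul(11, 5) = 55)
Q = -70
n = 79 (n = Add(59, Mul(-1, Add(-15, -5))) = Add(59, Mul(-1, -20)) = Add(59, 20) = 79)
Mul(Add(Q, n), v) = Mul(Add(-70, 79), 55) = Mul(9, 55) = 495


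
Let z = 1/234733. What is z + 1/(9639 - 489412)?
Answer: 245040/112618555609 ≈ 2.1758e-6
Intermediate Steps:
z = 1/234733 ≈ 4.2602e-6
z + 1/(9639 - 489412) = 1/234733 + 1/(9639 - 489412) = 1/234733 + 1/(-479773) = 1/234733 - 1/479773 = 245040/112618555609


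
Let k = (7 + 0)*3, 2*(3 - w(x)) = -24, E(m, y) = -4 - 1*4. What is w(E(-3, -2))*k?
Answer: 315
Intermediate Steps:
E(m, y) = -8 (E(m, y) = -4 - 4 = -8)
w(x) = 15 (w(x) = 3 - 1/2*(-24) = 3 + 12 = 15)
k = 21 (k = 7*3 = 21)
w(E(-3, -2))*k = 15*21 = 315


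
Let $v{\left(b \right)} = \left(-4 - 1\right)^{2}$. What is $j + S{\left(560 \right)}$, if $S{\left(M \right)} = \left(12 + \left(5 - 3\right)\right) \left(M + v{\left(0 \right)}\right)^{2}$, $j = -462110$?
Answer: $4329040$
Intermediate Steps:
$v{\left(b \right)} = 25$ ($v{\left(b \right)} = \left(-5\right)^{2} = 25$)
$S{\left(M \right)} = 14 \left(25 + M\right)^{2}$ ($S{\left(M \right)} = \left(12 + \left(5 - 3\right)\right) \left(M + 25\right)^{2} = \left(12 + 2\right) \left(25 + M\right)^{2} = 14 \left(25 + M\right)^{2}$)
$j + S{\left(560 \right)} = -462110 + 14 \left(25 + 560\right)^{2} = -462110 + 14 \cdot 585^{2} = -462110 + 14 \cdot 342225 = -462110 + 4791150 = 4329040$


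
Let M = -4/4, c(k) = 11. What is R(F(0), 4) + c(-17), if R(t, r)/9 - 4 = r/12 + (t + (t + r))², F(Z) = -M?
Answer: 374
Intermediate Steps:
M = -1 (M = -4*¼ = -1)
F(Z) = 1 (F(Z) = -1*(-1) = 1)
R(t, r) = 36 + 9*(r + 2*t)² + 3*r/4 (R(t, r) = 36 + 9*(r/12 + (t + (t + r))²) = 36 + 9*(r/12 + (t + (r + t))²) = 36 + 9*(r/12 + (r + 2*t)²) = 36 + 9*((r + 2*t)² + r/12) = 36 + (9*(r + 2*t)² + 3*r/4) = 36 + 9*(r + 2*t)² + 3*r/4)
R(F(0), 4) + c(-17) = (36 + 9*(4 + 2*1)² + (¾)*4) + 11 = (36 + 9*(4 + 2)² + 3) + 11 = (36 + 9*6² + 3) + 11 = (36 + 9*36 + 3) + 11 = (36 + 324 + 3) + 11 = 363 + 11 = 374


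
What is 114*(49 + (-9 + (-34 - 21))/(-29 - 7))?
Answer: 17366/3 ≈ 5788.7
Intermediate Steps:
114*(49 + (-9 + (-34 - 21))/(-29 - 7)) = 114*(49 + (-9 - 55)/(-36)) = 114*(49 - 64*(-1/36)) = 114*(49 + 16/9) = 114*(457/9) = 17366/3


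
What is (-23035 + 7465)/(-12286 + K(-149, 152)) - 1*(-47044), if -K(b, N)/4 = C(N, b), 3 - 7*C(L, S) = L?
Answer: 2008974427/42703 ≈ 47045.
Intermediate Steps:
C(L, S) = 3/7 - L/7
K(b, N) = -12/7 + 4*N/7 (K(b, N) = -4*(3/7 - N/7) = -12/7 + 4*N/7)
(-23035 + 7465)/(-12286 + K(-149, 152)) - 1*(-47044) = (-23035 + 7465)/(-12286 + (-12/7 + (4/7)*152)) - 1*(-47044) = -15570/(-12286 + (-12/7 + 608/7)) + 47044 = -15570/(-12286 + 596/7) + 47044 = -15570/(-85406/7) + 47044 = -15570*(-7/85406) + 47044 = 54495/42703 + 47044 = 2008974427/42703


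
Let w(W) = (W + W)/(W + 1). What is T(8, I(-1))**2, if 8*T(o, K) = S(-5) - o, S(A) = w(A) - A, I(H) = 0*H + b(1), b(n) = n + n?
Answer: 1/256 ≈ 0.0039063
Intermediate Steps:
b(n) = 2*n
w(W) = 2*W/(1 + W) (w(W) = (2*W)/(1 + W) = 2*W/(1 + W))
I(H) = 2 (I(H) = 0*H + 2*1 = 0 + 2 = 2)
S(A) = -A + 2*A/(1 + A) (S(A) = 2*A/(1 + A) - A = -A + 2*A/(1 + A))
T(o, K) = 15/16 - o/8 (T(o, K) = (-5*(1 - 1*(-5))/(1 - 5) - o)/8 = (-5*(1 + 5)/(-4) - o)/8 = (-5*(-1/4)*6 - o)/8 = (15/2 - o)/8 = 15/16 - o/8)
T(8, I(-1))**2 = (15/16 - 1/8*8)**2 = (15/16 - 1)**2 = (-1/16)**2 = 1/256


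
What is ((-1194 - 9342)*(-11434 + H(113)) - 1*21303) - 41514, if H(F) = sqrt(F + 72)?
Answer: 120405807 - 10536*sqrt(185) ≈ 1.2026e+8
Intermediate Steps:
H(F) = sqrt(72 + F)
((-1194 - 9342)*(-11434 + H(113)) - 1*21303) - 41514 = ((-1194 - 9342)*(-11434 + sqrt(72 + 113)) - 1*21303) - 41514 = (-10536*(-11434 + sqrt(185)) - 21303) - 41514 = ((120468624 - 10536*sqrt(185)) - 21303) - 41514 = (120447321 - 10536*sqrt(185)) - 41514 = 120405807 - 10536*sqrt(185)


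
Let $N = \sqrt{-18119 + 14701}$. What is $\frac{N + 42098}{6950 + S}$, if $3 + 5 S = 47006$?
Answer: $\frac{30070}{11679} + \frac{5 i \sqrt{3418}}{81753} \approx 2.5747 + 0.0035756 i$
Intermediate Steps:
$S = \frac{47003}{5}$ ($S = - \frac{3}{5} + \frac{1}{5} \cdot 47006 = - \frac{3}{5} + \frac{47006}{5} = \frac{47003}{5} \approx 9400.6$)
$N = i \sqrt{3418}$ ($N = \sqrt{-3418} = i \sqrt{3418} \approx 58.464 i$)
$\frac{N + 42098}{6950 + S} = \frac{i \sqrt{3418} + 42098}{6950 + \frac{47003}{5}} = \frac{42098 + i \sqrt{3418}}{\frac{81753}{5}} = \left(42098 + i \sqrt{3418}\right) \frac{5}{81753} = \frac{30070}{11679} + \frac{5 i \sqrt{3418}}{81753}$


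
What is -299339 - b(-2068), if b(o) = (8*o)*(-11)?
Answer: -481323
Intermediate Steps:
b(o) = -88*o
-299339 - b(-2068) = -299339 - (-88)*(-2068) = -299339 - 1*181984 = -299339 - 181984 = -481323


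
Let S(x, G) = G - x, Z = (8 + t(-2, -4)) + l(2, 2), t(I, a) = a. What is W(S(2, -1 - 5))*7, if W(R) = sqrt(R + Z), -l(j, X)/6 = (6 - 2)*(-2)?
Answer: 14*sqrt(11) ≈ 46.433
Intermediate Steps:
l(j, X) = 48 (l(j, X) = -6*(6 - 2)*(-2) = -24*(-2) = -6*(-8) = 48)
Z = 52 (Z = (8 - 4) + 48 = 4 + 48 = 52)
W(R) = sqrt(52 + R) (W(R) = sqrt(R + 52) = sqrt(52 + R))
W(S(2, -1 - 5))*7 = sqrt(52 + ((-1 - 5) - 1*2))*7 = sqrt(52 + (-6 - 2))*7 = sqrt(52 - 8)*7 = sqrt(44)*7 = (2*sqrt(11))*7 = 14*sqrt(11)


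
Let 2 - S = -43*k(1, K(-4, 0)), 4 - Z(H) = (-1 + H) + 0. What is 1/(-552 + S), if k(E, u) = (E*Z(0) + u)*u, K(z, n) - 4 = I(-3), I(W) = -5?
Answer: -1/722 ≈ -0.0013850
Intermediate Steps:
K(z, n) = -1 (K(z, n) = 4 - 5 = -1)
Z(H) = 5 - H (Z(H) = 4 - ((-1 + H) + 0) = 4 - (-1 + H) = 4 + (1 - H) = 5 - H)
k(E, u) = u*(u + 5*E) (k(E, u) = (E*(5 - 1*0) + u)*u = (E*(5 + 0) + u)*u = (E*5 + u)*u = (5*E + u)*u = (u + 5*E)*u = u*(u + 5*E))
S = -170 (S = 2 - (-43)*(-(-1 + 5*1)) = 2 - (-43)*(-(-1 + 5)) = 2 - (-43)*(-1*4) = 2 - (-43)*(-4) = 2 - 1*172 = 2 - 172 = -170)
1/(-552 + S) = 1/(-552 - 170) = 1/(-722) = -1/722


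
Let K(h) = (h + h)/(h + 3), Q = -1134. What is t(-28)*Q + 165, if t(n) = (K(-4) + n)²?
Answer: -453435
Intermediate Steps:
K(h) = 2*h/(3 + h) (K(h) = (2*h)/(3 + h) = 2*h/(3 + h))
t(n) = (8 + n)² (t(n) = (2*(-4)/(3 - 4) + n)² = (2*(-4)/(-1) + n)² = (2*(-4)*(-1) + n)² = (8 + n)²)
t(-28)*Q + 165 = (8 - 28)²*(-1134) + 165 = (-20)²*(-1134) + 165 = 400*(-1134) + 165 = -453600 + 165 = -453435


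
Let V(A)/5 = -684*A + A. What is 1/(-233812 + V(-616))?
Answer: 1/1869828 ≈ 5.3481e-7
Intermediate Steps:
V(A) = -3415*A (V(A) = 5*(-684*A + A) = 5*(-683*A) = -3415*A)
1/(-233812 + V(-616)) = 1/(-233812 - 3415*(-616)) = 1/(-233812 + 2103640) = 1/1869828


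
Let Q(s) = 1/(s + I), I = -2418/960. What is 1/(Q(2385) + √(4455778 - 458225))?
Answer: -60991520/580889034845050777 + 145311152809*√3997553/580889034845050777 ≈ 0.00050015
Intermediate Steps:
I = -403/160 (I = -2418*1/960 = -403/160 ≈ -2.5187)
Q(s) = 1/(-403/160 + s) (Q(s) = 1/(s - 403/160) = 1/(-403/160 + s))
1/(Q(2385) + √(4455778 - 458225)) = 1/(160/(-403 + 160*2385) + √(4455778 - 458225)) = 1/(160/(-403 + 381600) + √3997553) = 1/(160/381197 + √3997553)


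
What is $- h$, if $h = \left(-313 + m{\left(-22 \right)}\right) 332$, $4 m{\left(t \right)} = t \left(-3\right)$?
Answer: $98438$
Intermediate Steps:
$m{\left(t \right)} = - \frac{3 t}{4}$ ($m{\left(t \right)} = \frac{t \left(-3\right)}{4} = \frac{\left(-3\right) t}{4} = - \frac{3 t}{4}$)
$h = -98438$ ($h = \left(-313 - - \frac{33}{2}\right) 332 = \left(-313 + \frac{33}{2}\right) 332 = \left(- \frac{593}{2}\right) 332 = -98438$)
$- h = \left(-1\right) \left(-98438\right) = 98438$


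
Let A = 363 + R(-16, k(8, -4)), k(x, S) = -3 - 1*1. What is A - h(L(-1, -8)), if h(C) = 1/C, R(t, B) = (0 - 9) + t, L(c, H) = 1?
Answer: 337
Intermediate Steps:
k(x, S) = -4 (k(x, S) = -3 - 1 = -4)
R(t, B) = -9 + t
A = 338 (A = 363 + (-9 - 16) = 363 - 25 = 338)
A - h(L(-1, -8)) = 338 - 1/1 = 338 - 1*1 = 338 - 1 = 337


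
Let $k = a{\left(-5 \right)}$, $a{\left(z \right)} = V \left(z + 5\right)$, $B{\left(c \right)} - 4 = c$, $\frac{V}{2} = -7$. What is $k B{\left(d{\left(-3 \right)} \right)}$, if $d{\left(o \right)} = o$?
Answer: $0$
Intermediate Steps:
$V = -14$ ($V = 2 \left(-7\right) = -14$)
$B{\left(c \right)} = 4 + c$
$a{\left(z \right)} = -70 - 14 z$ ($a{\left(z \right)} = - 14 \left(z + 5\right) = - 14 \left(5 + z\right) = -70 - 14 z$)
$k = 0$ ($k = -70 - -70 = -70 + 70 = 0$)
$k B{\left(d{\left(-3 \right)} \right)} = 0 \left(4 - 3\right) = 0 \cdot 1 = 0$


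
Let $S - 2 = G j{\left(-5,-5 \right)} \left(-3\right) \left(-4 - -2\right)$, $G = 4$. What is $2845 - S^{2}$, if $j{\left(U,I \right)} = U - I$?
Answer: $2841$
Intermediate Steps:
$S = 2$ ($S = 2 + 4 \left(-5 - -5\right) \left(-3\right) \left(-4 - -2\right) = 2 + 4 \left(-5 + 5\right) \left(-3\right) \left(-4 + 2\right) = 2 + 4 \cdot 0 \left(-3\right) \left(-2\right) = 2 + 0 \left(-3\right) \left(-2\right) = 2 + 0 \left(-2\right) = 2 + 0 = 2$)
$2845 - S^{2} = 2845 - 2^{2} = 2845 - 4 = 2841$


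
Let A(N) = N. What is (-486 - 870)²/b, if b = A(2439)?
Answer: 204304/271 ≈ 753.89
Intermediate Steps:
b = 2439
(-486 - 870)²/b = (-486 - 870)²/2439 = (-1356)²*(1/2439) = 1838736*(1/2439) = 204304/271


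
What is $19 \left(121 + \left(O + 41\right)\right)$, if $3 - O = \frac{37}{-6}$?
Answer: $\frac{19513}{6} \approx 3252.2$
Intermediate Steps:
$O = \frac{55}{6}$ ($O = 3 - \frac{37}{-6} = 3 - 37 \left(- \frac{1}{6}\right) = 3 - - \frac{37}{6} = 3 + \frac{37}{6} = \frac{55}{6} \approx 9.1667$)
$19 \left(121 + \left(O + 41\right)\right) = 19 \left(121 + \left(\frac{55}{6} + 41\right)\right) = 19 \left(121 + \frac{301}{6}\right) = 19 \cdot \frac{1027}{6} = \frac{19513}{6}$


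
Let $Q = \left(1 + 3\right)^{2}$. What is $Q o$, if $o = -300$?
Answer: $-4800$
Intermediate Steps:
$Q = 16$ ($Q = 4^{2} = 16$)
$Q o = 16 \left(-300\right) = -4800$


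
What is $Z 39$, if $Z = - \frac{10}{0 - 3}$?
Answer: $130$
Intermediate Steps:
$Z = \frac{10}{3}$ ($Z = - \frac{10}{-3} = \left(-10\right) \left(- \frac{1}{3}\right) = \frac{10}{3} \approx 3.3333$)
$Z 39 = \frac{10}{3} \cdot 39 = 130$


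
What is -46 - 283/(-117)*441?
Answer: 13269/13 ≈ 1020.7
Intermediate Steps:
-46 - 283/(-117)*441 = -46 - 283*(-1/117)*441 = -46 + (283/117)*441 = -46 + 13867/13 = 13269/13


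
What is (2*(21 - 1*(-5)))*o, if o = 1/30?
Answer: 26/15 ≈ 1.7333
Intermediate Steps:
o = 1/30 ≈ 0.033333
(2*(21 - 1*(-5)))*o = (2*(21 - 1*(-5)))*(1/30) = (2*(21 + 5))*(1/30) = (2*26)*(1/30) = 52*(1/30) = 26/15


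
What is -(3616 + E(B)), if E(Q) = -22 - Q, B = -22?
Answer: -3616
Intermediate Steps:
-(3616 + E(B)) = -(3616 + (-22 - 1*(-22))) = -(3616 + (-22 + 22)) = -(3616 + 0) = -1*3616 = -3616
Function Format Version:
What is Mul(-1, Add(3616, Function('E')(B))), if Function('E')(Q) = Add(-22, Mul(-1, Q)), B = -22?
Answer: -3616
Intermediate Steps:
Mul(-1, Add(3616, Function('E')(B))) = Mul(-1, Add(3616, Add(-22, Mul(-1, -22)))) = Mul(-1, Add(3616, Add(-22, 22))) = Mul(-1, Add(3616, 0)) = Mul(-1, 3616) = -3616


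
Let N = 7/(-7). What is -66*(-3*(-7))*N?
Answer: 1386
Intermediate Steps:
N = -1 (N = 7*(-⅐) = -1)
-66*(-3*(-7))*N = -66*(-3*(-7))*(-1) = -1386*(-1) = -66*(-21) = 1386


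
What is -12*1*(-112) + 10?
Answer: 1354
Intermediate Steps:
-12*1*(-112) + 10 = -12*(-112) + 10 = 1344 + 10 = 1354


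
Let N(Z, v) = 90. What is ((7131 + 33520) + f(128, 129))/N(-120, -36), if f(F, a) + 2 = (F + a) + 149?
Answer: 2737/6 ≈ 456.17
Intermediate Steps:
f(F, a) = 147 + F + a (f(F, a) = -2 + ((F + a) + 149) = -2 + (149 + F + a) = 147 + F + a)
((7131 + 33520) + f(128, 129))/N(-120, -36) = ((7131 + 33520) + (147 + 128 + 129))/90 = (40651 + 404)*(1/90) = 41055*(1/90) = 2737/6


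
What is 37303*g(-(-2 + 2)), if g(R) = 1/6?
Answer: 37303/6 ≈ 6217.2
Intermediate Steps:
g(R) = ⅙
37303*g(-(-2 + 2)) = 37303*(⅙) = 37303/6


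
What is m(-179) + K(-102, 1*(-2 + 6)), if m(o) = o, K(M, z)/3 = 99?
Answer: 118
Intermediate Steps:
K(M, z) = 297 (K(M, z) = 3*99 = 297)
m(-179) + K(-102, 1*(-2 + 6)) = -179 + 297 = 118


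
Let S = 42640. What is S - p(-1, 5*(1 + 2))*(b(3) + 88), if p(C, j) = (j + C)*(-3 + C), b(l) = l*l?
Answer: 48072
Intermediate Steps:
b(l) = l²
p(C, j) = (-3 + C)*(C + j) (p(C, j) = (C + j)*(-3 + C) = (-3 + C)*(C + j))
S - p(-1, 5*(1 + 2))*(b(3) + 88) = 42640 - ((-1)² - 3*(-1) - 15*(1 + 2) - 5*(1 + 2))*(3² + 88) = 42640 - (1 + 3 - 15*3 - 5*3)*(9 + 88) = 42640 - (1 + 3 - 3*15 - 1*15)*97 = 42640 - (1 + 3 - 45 - 15)*97 = 42640 - (-56)*97 = 42640 - 1*(-5432) = 42640 + 5432 = 48072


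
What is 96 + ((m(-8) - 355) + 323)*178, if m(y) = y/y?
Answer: -5422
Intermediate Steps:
m(y) = 1
96 + ((m(-8) - 355) + 323)*178 = 96 + ((1 - 355) + 323)*178 = 96 + (-354 + 323)*178 = 96 - 31*178 = 96 - 5518 = -5422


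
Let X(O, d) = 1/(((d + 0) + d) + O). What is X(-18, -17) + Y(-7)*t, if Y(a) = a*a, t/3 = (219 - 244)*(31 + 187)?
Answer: -41659801/52 ≈ -8.0115e+5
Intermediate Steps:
X(O, d) = 1/(O + 2*d) (X(O, d) = 1/((d + d) + O) = 1/(2*d + O) = 1/(O + 2*d))
t = -16350 (t = 3*((219 - 244)*(31 + 187)) = 3*(-25*218) = 3*(-5450) = -16350)
Y(a) = a²
X(-18, -17) + Y(-7)*t = 1/(-18 + 2*(-17)) + (-7)²*(-16350) = 1/(-18 - 34) + 49*(-16350) = 1/(-52) - 801150 = -1/52 - 801150 = -41659801/52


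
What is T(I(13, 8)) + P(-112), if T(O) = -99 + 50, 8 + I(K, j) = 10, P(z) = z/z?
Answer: -48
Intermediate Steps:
P(z) = 1
I(K, j) = 2 (I(K, j) = -8 + 10 = 2)
T(O) = -49
T(I(13, 8)) + P(-112) = -49 + 1 = -48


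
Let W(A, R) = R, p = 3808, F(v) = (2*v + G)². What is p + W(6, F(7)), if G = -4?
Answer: 3908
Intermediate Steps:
F(v) = (-4 + 2*v)² (F(v) = (2*v - 4)² = (-4 + 2*v)²)
p + W(6, F(7)) = 3808 + 4*(-2 + 7)² = 3808 + 4*5² = 3808 + 4*25 = 3808 + 100 = 3908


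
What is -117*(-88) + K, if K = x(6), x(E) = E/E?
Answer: 10297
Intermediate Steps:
x(E) = 1
K = 1
-117*(-88) + K = -117*(-88) + 1 = 10296 + 1 = 10297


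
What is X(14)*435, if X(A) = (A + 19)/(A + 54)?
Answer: 14355/68 ≈ 211.10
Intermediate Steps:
X(A) = (19 + A)/(54 + A)
X(14)*435 = ((19 + 14)/(54 + 14))*435 = (33/68)*435 = 14355/68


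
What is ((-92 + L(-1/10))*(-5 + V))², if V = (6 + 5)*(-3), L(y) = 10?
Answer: 9709456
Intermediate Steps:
V = -33 (V = 11*(-3) = -33)
((-92 + L(-1/10))*(-5 + V))² = ((-92 + 10)*(-5 - 33))² = (-82*(-38))² = 3116² = 9709456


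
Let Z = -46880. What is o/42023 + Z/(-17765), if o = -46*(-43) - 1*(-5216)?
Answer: 419567930/149307719 ≈ 2.8101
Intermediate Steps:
o = 7194 (o = 1978 + 5216 = 7194)
o/42023 + Z/(-17765) = 7194/42023 - 46880/(-17765) = 7194*(1/42023) - 46880*(-1/17765) = 7194/42023 + 9376/3553 = 419567930/149307719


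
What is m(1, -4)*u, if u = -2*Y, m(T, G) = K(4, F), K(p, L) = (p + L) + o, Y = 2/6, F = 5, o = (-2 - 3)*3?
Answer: 4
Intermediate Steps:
o = -15 (o = -5*3 = -15)
Y = ⅓ (Y = 2*(⅙) = ⅓ ≈ 0.33333)
K(p, L) = -15 + L + p (K(p, L) = (p + L) - 15 = (L + p) - 15 = -15 + L + p)
m(T, G) = -6 (m(T, G) = -15 + 5 + 4 = -6)
u = -⅔ (u = -2*⅓ = -⅔ ≈ -0.66667)
m(1, -4)*u = -6*(-⅔) = 4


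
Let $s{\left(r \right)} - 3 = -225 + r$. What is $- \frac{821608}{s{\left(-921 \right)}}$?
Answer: $\frac{821608}{1143} \approx 718.82$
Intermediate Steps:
$s{\left(r \right)} = -222 + r$ ($s{\left(r \right)} = 3 + \left(-225 + r\right) = -222 + r$)
$- \frac{821608}{s{\left(-921 \right)}} = - \frac{821608}{-222 - 921} = - \frac{821608}{-1143} = \left(-821608\right) \left(- \frac{1}{1143}\right) = \frac{821608}{1143}$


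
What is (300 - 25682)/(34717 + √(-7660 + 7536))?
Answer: -125883842/172181459 + 7252*I*√31/172181459 ≈ -0.73111 + 0.00023451*I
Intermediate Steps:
(300 - 25682)/(34717 + √(-7660 + 7536)) = -25382/(34717 + √(-124)) = -25382/(34717 + 2*I*√31)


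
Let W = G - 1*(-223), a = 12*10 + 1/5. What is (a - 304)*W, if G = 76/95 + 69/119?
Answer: -122692014/2975 ≈ -41241.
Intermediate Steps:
G = 821/595 (G = 76*(1/95) + 69*(1/119) = ⅘ + 69/119 = 821/595 ≈ 1.3798)
a = 601/5 (a = 120 + ⅕ = 601/5 ≈ 120.20)
W = 133506/595 (W = 821/595 - 1*(-223) = 821/595 + 223 = 133506/595 ≈ 224.38)
(a - 304)*W = (601/5 - 304)*(133506/595) = -919/5*133506/595 = -122692014/2975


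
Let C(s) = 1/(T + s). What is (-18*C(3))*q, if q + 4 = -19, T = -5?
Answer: -207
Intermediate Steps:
C(s) = 1/(-5 + s)
q = -23 (q = -4 - 19 = -23)
(-18*C(3))*q = -18/(-5 + 3)*(-23) = -18/(-2)*(-23) = -18*(-1/2)*(-23) = 9*(-23) = -207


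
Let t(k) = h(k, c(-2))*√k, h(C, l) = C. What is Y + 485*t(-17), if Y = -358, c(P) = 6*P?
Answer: -358 - 8245*I*√17 ≈ -358.0 - 33995.0*I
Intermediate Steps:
t(k) = k^(3/2) (t(k) = k*√k = k^(3/2))
Y + 485*t(-17) = -358 + 485*(-17)^(3/2) = -358 + 485*(-17*I*√17) = -358 - 8245*I*√17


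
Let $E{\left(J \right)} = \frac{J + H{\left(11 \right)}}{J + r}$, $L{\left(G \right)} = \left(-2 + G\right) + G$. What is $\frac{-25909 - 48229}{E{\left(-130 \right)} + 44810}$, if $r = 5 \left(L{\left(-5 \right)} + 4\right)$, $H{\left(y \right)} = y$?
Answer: $- \frac{741380}{448107} \approx -1.6545$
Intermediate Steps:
$L{\left(G \right)} = -2 + 2 G$
$r = -40$ ($r = 5 \left(\left(-2 + 2 \left(-5\right)\right) + 4\right) = 5 \left(\left(-2 - 10\right) + 4\right) = 5 \left(-12 + 4\right) = 5 \left(-8\right) = -40$)
$E{\left(J \right)} = \frac{11 + J}{-40 + J}$ ($E{\left(J \right)} = \frac{J + 11}{J - 40} = \frac{11 + J}{-40 + J}$)
$\frac{-25909 - 48229}{E{\left(-130 \right)} + 44810} = \frac{-25909 - 48229}{\frac{11 - 130}{-40 - 130} + 44810} = - \frac{74138}{\frac{1}{-170} \left(-119\right) + 44810} = - \frac{74138}{\left(- \frac{1}{170}\right) \left(-119\right) + 44810} = - \frac{74138}{\frac{7}{10} + 44810} = - \frac{74138}{\frac{448107}{10}} = \left(-74138\right) \frac{10}{448107} = - \frac{741380}{448107}$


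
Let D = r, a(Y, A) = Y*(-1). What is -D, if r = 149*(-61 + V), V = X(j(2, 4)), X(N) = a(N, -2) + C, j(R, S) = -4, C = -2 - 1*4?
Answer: 9387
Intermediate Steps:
C = -6 (C = -2 - 4 = -6)
a(Y, A) = -Y
X(N) = -6 - N (X(N) = -N - 6 = -6 - N)
V = -2 (V = -6 - 1*(-4) = -6 + 4 = -2)
r = -9387 (r = 149*(-61 - 2) = 149*(-63) = -9387)
D = -9387
-D = -1*(-9387) = 9387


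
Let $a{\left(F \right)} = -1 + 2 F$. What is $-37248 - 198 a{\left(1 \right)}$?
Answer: $-37446$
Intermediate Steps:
$-37248 - 198 a{\left(1 \right)} = -37248 - 198 \left(-1 + 2 \cdot 1\right) = -37248 - 198 \left(-1 + 2\right) = -37248 - 198 = -37446$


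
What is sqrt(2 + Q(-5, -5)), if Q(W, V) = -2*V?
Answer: 2*sqrt(3) ≈ 3.4641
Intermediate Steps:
sqrt(2 + Q(-5, -5)) = sqrt(2 - 2*(-5)) = sqrt(2 + 10) = sqrt(12) = 2*sqrt(3)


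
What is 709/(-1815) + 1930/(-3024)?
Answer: -941161/914760 ≈ -1.0289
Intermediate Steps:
709/(-1815) + 1930/(-3024) = 709*(-1/1815) + 1930*(-1/3024) = -709/1815 - 965/1512 = -941161/914760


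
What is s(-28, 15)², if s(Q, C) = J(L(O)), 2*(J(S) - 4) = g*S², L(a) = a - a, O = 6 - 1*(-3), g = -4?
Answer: 16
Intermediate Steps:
O = 9 (O = 6 + 3 = 9)
L(a) = 0
J(S) = 4 - 2*S² (J(S) = 4 + (-4*S²)/2 = 4 - 2*S²)
s(Q, C) = 4 (s(Q, C) = 4 - 2*0² = 4 - 2*0 = 4 + 0 = 4)
s(-28, 15)² = 4² = 16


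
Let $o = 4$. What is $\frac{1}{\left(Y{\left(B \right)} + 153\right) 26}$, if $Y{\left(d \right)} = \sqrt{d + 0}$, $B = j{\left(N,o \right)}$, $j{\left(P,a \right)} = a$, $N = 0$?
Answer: $\frac{1}{4030} \approx 0.00024814$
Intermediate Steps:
$B = 4$
$Y{\left(d \right)} = \sqrt{d}$
$\frac{1}{\left(Y{\left(B \right)} + 153\right) 26} = \frac{1}{\left(\sqrt{4} + 153\right) 26} = \frac{1}{\left(2 + 153\right) 26} = \frac{1}{155 \cdot 26} = \frac{1}{4030}$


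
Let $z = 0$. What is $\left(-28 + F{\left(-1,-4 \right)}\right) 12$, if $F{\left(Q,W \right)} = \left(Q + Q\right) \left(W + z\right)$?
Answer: $-240$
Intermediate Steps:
$F{\left(Q,W \right)} = 2 Q W$ ($F{\left(Q,W \right)} = \left(Q + Q\right) \left(W + 0\right) = 2 Q W$)
$\left(-28 + F{\left(-1,-4 \right)}\right) 12 = \left(-28 + 2 \left(-1\right) \left(-4\right)\right) 12 = \left(-28 + 8\right) 12 = \left(-20\right) 12 = -240$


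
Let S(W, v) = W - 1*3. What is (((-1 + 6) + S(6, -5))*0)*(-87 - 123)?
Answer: 0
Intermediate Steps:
S(W, v) = -3 + W (S(W, v) = W - 3 = -3 + W)
(((-1 + 6) + S(6, -5))*0)*(-87 - 123) = (((-1 + 6) + (-3 + 6))*0)*(-87 - 123) = ((5 + 3)*0)*(-210) = (8*0)*(-210) = 0*(-210) = 0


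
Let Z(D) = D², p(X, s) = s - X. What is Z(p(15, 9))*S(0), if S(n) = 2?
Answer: 72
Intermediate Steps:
Z(p(15, 9))*S(0) = (9 - 1*15)²*2 = (9 - 15)²*2 = (-6)²*2 = 36*2 = 72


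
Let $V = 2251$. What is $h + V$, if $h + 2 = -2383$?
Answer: $-134$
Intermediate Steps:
$h = -2385$ ($h = -2 - 2383 = -2385$)
$h + V = -2385 + 2251 = -134$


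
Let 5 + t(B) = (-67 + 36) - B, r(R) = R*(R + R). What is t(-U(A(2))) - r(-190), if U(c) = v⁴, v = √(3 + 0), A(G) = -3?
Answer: -72227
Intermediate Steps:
v = √3 ≈ 1.7320
U(c) = 9 (U(c) = (√3)⁴ = 9)
r(R) = 2*R² (r(R) = R*(2*R) = 2*R²)
t(B) = -36 - B (t(B) = -5 + ((-67 + 36) - B) = -5 + (-31 - B) = -36 - B)
t(-U(A(2))) - r(-190) = (-36 - (-1)*9) - 2*(-190)² = (-36 - 1*(-9)) - 2*36100 = (-36 + 9) - 1*72200 = -27 - 72200 = -72227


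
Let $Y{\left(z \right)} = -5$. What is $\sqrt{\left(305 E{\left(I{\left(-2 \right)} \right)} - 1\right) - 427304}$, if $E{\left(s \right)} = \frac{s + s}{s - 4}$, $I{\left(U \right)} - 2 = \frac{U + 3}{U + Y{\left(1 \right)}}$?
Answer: $\frac{i \sqrt{3850503}}{3} \approx 654.09 i$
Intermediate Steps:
$I{\left(U \right)} = 2 + \frac{3 + U}{-5 + U}$ ($I{\left(U \right)} = 2 + \frac{U + 3}{U - 5} = 2 + \frac{3 + U}{-5 + U}$)
$E{\left(s \right)} = \frac{2 s}{-4 + s}$
$\sqrt{\left(305 E{\left(I{\left(-2 \right)} \right)} - 1\right) - 427304} = \sqrt{\left(305 \frac{2 \frac{-7 + 3 \left(-2\right)}{-5 - 2}}{-4 + \frac{-7 + 3 \left(-2\right)}{-5 - 2}} - 1\right) - 427304} = \sqrt{\left(305 \frac{2 \frac{-7 - 6}{-7}}{-4 + \frac{-7 - 6}{-7}} - 1\right) - 427304} = \sqrt{\left(305 \frac{2 \left(\left(- \frac{1}{7}\right) \left(-13\right)\right)}{-4 - - \frac{13}{7}} - 1\right) - 427304} = \sqrt{\left(305 \cdot 2 \cdot \frac{13}{7} \frac{1}{-4 + \frac{13}{7}} - 1\right) - 427304} = \sqrt{\left(305 \cdot 2 \cdot \frac{13}{7} \frac{1}{- \frac{15}{7}} - 1\right) - 427304} = \sqrt{\left(305 \cdot 2 \cdot \frac{13}{7} \left(- \frac{7}{15}\right) - 1\right) - 427304} = \sqrt{\left(305 \left(- \frac{26}{15}\right) - 1\right) - 427304} = \sqrt{\left(- \frac{1586}{3} - 1\right) - 427304} = \sqrt{- \frac{1589}{3} - 427304} = \sqrt{- \frac{1283501}{3}} = \frac{i \sqrt{3850503}}{3}$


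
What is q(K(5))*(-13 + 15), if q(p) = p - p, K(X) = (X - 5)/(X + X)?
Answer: 0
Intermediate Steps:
K(X) = (-5 + X)/(2*X) (K(X) = (-5 + X)/((2*X)) = (-5 + X)*(1/(2*X)) = (-5 + X)/(2*X))
q(p) = 0
q(K(5))*(-13 + 15) = 0*(-13 + 15) = 0*2 = 0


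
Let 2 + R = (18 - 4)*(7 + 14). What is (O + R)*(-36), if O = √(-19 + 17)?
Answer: -10512 - 36*I*√2 ≈ -10512.0 - 50.912*I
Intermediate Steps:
R = 292 (R = -2 + (18 - 4)*(7 + 14) = -2 + 14*21 = -2 + 294 = 292)
O = I*√2 (O = √(-2) = I*√2 ≈ 1.4142*I)
(O + R)*(-36) = (I*√2 + 292)*(-36) = (292 + I*√2)*(-36) = -10512 - 36*I*√2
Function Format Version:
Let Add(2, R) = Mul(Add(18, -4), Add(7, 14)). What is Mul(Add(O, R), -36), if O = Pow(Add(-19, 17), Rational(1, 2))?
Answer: Add(-10512, Mul(-36, I, Pow(2, Rational(1, 2)))) ≈ Add(-10512., Mul(-50.912, I))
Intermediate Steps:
R = 292 (R = Add(-2, Mul(Add(18, -4), Add(7, 14))) = Add(-2, Mul(14, 21)) = Add(-2, 294) = 292)
O = Mul(I, Pow(2, Rational(1, 2))) (O = Pow(-2, Rational(1, 2)) = Mul(I, Pow(2, Rational(1, 2))) ≈ Mul(1.4142, I))
Mul(Add(O, R), -36) = Mul(Add(Mul(I, Pow(2, Rational(1, 2))), 292), -36) = Mul(Add(292, Mul(I, Pow(2, Rational(1, 2)))), -36) = Add(-10512, Mul(-36, I, Pow(2, Rational(1, 2))))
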